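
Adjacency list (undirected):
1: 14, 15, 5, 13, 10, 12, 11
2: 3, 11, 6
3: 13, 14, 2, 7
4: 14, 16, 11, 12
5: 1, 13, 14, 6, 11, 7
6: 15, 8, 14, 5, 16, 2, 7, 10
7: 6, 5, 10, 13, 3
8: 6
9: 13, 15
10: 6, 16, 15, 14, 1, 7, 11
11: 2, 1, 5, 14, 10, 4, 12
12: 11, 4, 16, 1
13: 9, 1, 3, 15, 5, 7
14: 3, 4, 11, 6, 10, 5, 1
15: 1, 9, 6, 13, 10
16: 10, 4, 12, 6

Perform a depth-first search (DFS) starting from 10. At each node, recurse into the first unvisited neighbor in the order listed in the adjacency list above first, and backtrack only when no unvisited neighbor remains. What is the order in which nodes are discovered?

10 6 15 1 14 3 13 9 5 11 2 4 16 12 7 8

Visit 10
10 → 6
6 → 15
15 → 1
1 → 14
14 → 3
3 → 13
13 → 9
13 → 5
5 → 11
11 → 2
11 → 4
4 → 16
16 → 12
5 → 7
6 → 8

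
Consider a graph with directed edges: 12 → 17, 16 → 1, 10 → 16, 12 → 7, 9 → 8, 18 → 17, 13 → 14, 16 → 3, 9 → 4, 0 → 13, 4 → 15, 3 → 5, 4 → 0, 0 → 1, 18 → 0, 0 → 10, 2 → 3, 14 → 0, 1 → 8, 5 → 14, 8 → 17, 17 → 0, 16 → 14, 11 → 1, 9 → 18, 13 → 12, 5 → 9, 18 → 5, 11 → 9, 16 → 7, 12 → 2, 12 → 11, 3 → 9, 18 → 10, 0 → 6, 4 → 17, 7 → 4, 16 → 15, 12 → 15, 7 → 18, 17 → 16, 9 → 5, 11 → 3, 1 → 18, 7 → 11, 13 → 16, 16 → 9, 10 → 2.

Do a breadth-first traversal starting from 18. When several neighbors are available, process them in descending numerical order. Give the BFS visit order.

Visit 18; enqueue 17, 10, 5, 0 → queue [17, 10, 5, 0]
Visit 17; enqueue 16 → queue [10, 5, 0, 16]
Visit 10; enqueue 2 → queue [5, 0, 16, 2]
Visit 5; enqueue 14, 9 → queue [0, 16, 2, 14, 9]
Visit 0; enqueue 13, 6, 1 → queue [16, 2, 14, 9, 13, 6, 1]
Visit 16; enqueue 15, 7, 3 → queue [2, 14, 9, 13, 6, 1, 15, 7, 3]
Visit 2 → queue [14, 9, 13, 6, 1, 15, 7, 3]
Visit 14 → queue [9, 13, 6, 1, 15, 7, 3]
Visit 9; enqueue 8, 4 → queue [13, 6, 1, 15, 7, 3, 8, 4]
Visit 13; enqueue 12 → queue [6, 1, 15, 7, 3, 8, 4, 12]
Visit 6 → queue [1, 15, 7, 3, 8, 4, 12]
Visit 1 → queue [15, 7, 3, 8, 4, 12]
Visit 15 → queue [7, 3, 8, 4, 12]
Visit 7; enqueue 11 → queue [3, 8, 4, 12, 11]
Visit 3 → queue [8, 4, 12, 11]
Visit 8 → queue [4, 12, 11]
Visit 4 → queue [12, 11]
Visit 12 → queue [11]
Visit 11 → queue []

18 -> 17 -> 10 -> 5 -> 0 -> 16 -> 2 -> 14 -> 9 -> 13 -> 6 -> 1 -> 15 -> 7 -> 3 -> 8 -> 4 -> 12 -> 11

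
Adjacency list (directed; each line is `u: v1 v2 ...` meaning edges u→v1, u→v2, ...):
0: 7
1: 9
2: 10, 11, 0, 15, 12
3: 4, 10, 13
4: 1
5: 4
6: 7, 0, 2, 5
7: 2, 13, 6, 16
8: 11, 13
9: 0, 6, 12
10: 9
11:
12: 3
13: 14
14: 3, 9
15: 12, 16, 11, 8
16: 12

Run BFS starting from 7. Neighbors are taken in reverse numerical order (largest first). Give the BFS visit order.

Visit 7; enqueue 16, 13, 6, 2 → queue [16, 13, 6, 2]
Visit 16; enqueue 12 → queue [13, 6, 2, 12]
Visit 13; enqueue 14 → queue [6, 2, 12, 14]
Visit 6; enqueue 5, 0 → queue [2, 12, 14, 5, 0]
Visit 2; enqueue 15, 11, 10 → queue [12, 14, 5, 0, 15, 11, 10]
Visit 12; enqueue 3 → queue [14, 5, 0, 15, 11, 10, 3]
Visit 14; enqueue 9 → queue [5, 0, 15, 11, 10, 3, 9]
Visit 5; enqueue 4 → queue [0, 15, 11, 10, 3, 9, 4]
Visit 0 → queue [15, 11, 10, 3, 9, 4]
Visit 15; enqueue 8 → queue [11, 10, 3, 9, 4, 8]
Visit 11 → queue [10, 3, 9, 4, 8]
Visit 10 → queue [3, 9, 4, 8]
Visit 3 → queue [9, 4, 8]
Visit 9 → queue [4, 8]
Visit 4; enqueue 1 → queue [8, 1]
Visit 8 → queue [1]
Visit 1 → queue []

7 16 13 6 2 12 14 5 0 15 11 10 3 9 4 8 1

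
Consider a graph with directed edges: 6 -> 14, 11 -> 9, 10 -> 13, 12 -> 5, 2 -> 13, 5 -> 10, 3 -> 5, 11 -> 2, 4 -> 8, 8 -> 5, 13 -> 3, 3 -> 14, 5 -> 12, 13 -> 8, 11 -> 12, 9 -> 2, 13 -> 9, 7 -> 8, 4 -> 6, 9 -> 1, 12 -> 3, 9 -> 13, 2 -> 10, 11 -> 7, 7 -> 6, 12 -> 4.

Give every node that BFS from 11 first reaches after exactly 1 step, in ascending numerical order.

2, 7, 9, 12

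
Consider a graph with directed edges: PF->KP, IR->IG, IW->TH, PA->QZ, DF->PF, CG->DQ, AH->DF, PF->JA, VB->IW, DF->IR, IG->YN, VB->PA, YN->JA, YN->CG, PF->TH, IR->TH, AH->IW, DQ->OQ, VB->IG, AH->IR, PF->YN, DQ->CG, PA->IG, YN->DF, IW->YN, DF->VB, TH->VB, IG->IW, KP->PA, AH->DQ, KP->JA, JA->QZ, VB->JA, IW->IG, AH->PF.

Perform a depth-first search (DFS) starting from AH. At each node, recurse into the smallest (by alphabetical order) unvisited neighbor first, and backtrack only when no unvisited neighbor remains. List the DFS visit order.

AH, DF, IR, IG, IW, TH, VB, JA, QZ, PA, YN, CG, DQ, OQ, PF, KP

Visit AH
AH → DF
DF → IR
IR → IG
IG → IW
IW → TH
TH → VB
VB → JA
JA → QZ
VB → PA
IW → YN
YN → CG
CG → DQ
DQ → OQ
DF → PF
PF → KP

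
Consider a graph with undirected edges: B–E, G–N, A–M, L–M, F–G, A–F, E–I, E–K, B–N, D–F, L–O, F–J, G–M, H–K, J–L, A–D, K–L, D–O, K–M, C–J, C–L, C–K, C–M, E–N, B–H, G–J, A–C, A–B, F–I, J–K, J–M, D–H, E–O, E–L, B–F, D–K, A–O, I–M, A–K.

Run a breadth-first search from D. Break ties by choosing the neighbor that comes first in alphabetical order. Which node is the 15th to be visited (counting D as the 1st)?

Visit D; enqueue A, F, H, K, O → queue [A, F, H, K, O]
Visit A; enqueue B, C, M → queue [F, H, K, O, B, C, M]
Visit F; enqueue G, I, J → queue [H, K, O, B, C, M, G, I, J]
Visit H → queue [K, O, B, C, M, G, I, J]
Visit K; enqueue E, L → queue [O, B, C, M, G, I, J, E, L]
Visit O → queue [B, C, M, G, I, J, E, L]
Visit B; enqueue N → queue [C, M, G, I, J, E, L, N]
Visit C → queue [M, G, I, J, E, L, N]
Visit M → queue [G, I, J, E, L, N]
Visit G → queue [I, J, E, L, N]
Visit I → queue [J, E, L, N]
Visit J → queue [E, L, N]
Visit E → queue [L, N]
Visit L → queue [N]
Visit N → queue []

Visit order: D, A, F, H, K, O, B, C, M, G, I, J, E, L, N

N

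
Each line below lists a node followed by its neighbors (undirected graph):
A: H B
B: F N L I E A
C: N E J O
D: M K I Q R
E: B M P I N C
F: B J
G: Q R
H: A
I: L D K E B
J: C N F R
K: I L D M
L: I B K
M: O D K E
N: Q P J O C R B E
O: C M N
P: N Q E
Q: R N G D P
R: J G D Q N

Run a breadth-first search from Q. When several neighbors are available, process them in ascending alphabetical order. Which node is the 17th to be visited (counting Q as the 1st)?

F

Visit Q; enqueue D, G, N, P, R → queue [D, G, N, P, R]
Visit D; enqueue I, K, M → queue [G, N, P, R, I, K, M]
Visit G → queue [N, P, R, I, K, M]
Visit N; enqueue B, C, E, J, O → queue [P, R, I, K, M, B, C, E, J, O]
Visit P → queue [R, I, K, M, B, C, E, J, O]
Visit R → queue [I, K, M, B, C, E, J, O]
Visit I; enqueue L → queue [K, M, B, C, E, J, O, L]
Visit K → queue [M, B, C, E, J, O, L]
Visit M → queue [B, C, E, J, O, L]
Visit B; enqueue A, F → queue [C, E, J, O, L, A, F]
Visit C → queue [E, J, O, L, A, F]
Visit E → queue [J, O, L, A, F]
Visit J → queue [O, L, A, F]
Visit O → queue [L, A, F]
Visit L → queue [A, F]
Visit A; enqueue H → queue [F, H]
Visit F → queue [H]
Visit H → queue []

Visit order: Q, D, G, N, P, R, I, K, M, B, C, E, J, O, L, A, F, H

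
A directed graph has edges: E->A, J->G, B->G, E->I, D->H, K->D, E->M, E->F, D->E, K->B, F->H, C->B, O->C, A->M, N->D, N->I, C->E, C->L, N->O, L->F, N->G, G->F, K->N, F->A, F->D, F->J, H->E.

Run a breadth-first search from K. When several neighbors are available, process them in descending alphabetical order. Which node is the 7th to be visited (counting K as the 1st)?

G

Visit K; enqueue N, D, B → queue [N, D, B]
Visit N; enqueue O, I, G → queue [D, B, O, I, G]
Visit D; enqueue H, E → queue [B, O, I, G, H, E]
Visit B → queue [O, I, G, H, E]
Visit O; enqueue C → queue [I, G, H, E, C]
Visit I → queue [G, H, E, C]
Visit G; enqueue F → queue [H, E, C, F]
Visit H → queue [E, C, F]
Visit E; enqueue M, A → queue [C, F, M, A]
Visit C; enqueue L → queue [F, M, A, L]
Visit F; enqueue J → queue [M, A, L, J]
Visit M → queue [A, L, J]
Visit A → queue [L, J]
Visit L → queue [J]
Visit J → queue []

Visit order: K, N, D, B, O, I, G, H, E, C, F, M, A, L, J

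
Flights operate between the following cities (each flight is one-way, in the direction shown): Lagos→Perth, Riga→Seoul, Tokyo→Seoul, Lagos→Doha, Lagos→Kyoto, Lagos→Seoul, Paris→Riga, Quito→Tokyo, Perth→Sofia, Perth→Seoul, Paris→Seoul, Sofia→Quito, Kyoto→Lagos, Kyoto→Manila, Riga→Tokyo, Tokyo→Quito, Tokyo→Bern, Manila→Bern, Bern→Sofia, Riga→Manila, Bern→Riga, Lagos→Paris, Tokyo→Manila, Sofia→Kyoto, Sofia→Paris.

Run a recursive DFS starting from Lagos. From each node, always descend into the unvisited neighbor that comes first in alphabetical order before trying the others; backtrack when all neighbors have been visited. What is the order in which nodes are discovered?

Visit Lagos
Lagos → Doha
Lagos → Kyoto
Kyoto → Manila
Manila → Bern
Bern → Riga
Riga → Seoul
Riga → Tokyo
Tokyo → Quito
Bern → Sofia
Sofia → Paris
Lagos → Perth

Lagos Doha Kyoto Manila Bern Riga Seoul Tokyo Quito Sofia Paris Perth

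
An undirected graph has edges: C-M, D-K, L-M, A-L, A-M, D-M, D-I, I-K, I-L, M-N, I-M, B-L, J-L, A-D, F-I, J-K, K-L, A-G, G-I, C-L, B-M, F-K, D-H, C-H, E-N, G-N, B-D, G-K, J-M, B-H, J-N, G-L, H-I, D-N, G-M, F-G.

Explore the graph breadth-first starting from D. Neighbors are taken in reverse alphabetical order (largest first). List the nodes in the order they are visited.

D -> N -> M -> K -> I -> H -> B -> A -> J -> G -> E -> L -> C -> F

Visit D; enqueue N, M, K, I, H, B, A → queue [N, M, K, I, H, B, A]
Visit N; enqueue J, G, E → queue [M, K, I, H, B, A, J, G, E]
Visit M; enqueue L, C → queue [K, I, H, B, A, J, G, E, L, C]
Visit K; enqueue F → queue [I, H, B, A, J, G, E, L, C, F]
Visit I → queue [H, B, A, J, G, E, L, C, F]
Visit H → queue [B, A, J, G, E, L, C, F]
Visit B → queue [A, J, G, E, L, C, F]
Visit A → queue [J, G, E, L, C, F]
Visit J → queue [G, E, L, C, F]
Visit G → queue [E, L, C, F]
Visit E → queue [L, C, F]
Visit L → queue [C, F]
Visit C → queue [F]
Visit F → queue []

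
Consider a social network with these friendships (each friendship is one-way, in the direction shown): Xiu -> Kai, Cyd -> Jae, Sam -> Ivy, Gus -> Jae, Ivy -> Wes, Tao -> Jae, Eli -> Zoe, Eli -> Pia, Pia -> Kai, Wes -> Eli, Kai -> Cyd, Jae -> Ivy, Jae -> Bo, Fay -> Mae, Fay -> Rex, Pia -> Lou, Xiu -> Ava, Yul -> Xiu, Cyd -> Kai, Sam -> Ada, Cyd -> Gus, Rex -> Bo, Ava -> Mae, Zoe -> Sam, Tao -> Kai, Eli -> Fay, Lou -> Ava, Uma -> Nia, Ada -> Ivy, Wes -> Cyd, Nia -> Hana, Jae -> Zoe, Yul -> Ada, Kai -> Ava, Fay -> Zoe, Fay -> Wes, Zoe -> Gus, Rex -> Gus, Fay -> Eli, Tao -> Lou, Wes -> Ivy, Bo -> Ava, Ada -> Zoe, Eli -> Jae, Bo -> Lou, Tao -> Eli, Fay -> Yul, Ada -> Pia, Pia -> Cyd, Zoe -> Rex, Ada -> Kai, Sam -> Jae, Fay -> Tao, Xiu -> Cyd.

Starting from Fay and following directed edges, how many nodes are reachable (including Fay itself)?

BFS from Fay visits: Fay, Zoe, Yul, Wes, Tao, Rex, Mae, Eli, Sam, Gus, Xiu, Ada, Ivy, Cyd, Lou, Kai, Jae, Bo, Pia, Ava
Reachable nodes: 20 of 23 total.

20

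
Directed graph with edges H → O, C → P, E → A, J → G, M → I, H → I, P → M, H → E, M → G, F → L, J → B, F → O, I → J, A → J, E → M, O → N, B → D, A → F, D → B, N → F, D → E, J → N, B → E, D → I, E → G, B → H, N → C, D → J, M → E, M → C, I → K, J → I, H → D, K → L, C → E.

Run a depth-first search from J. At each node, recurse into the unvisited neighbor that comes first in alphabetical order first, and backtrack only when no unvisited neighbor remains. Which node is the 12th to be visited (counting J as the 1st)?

Visit J
J → B
B → D
D → E
E → A
A → F
F → L
F → O
O → N
N → C
C → P
P → M
M → G
M → I
I → K
B → H

Visit order: J, B, D, E, A, F, L, O, N, C, P, M, G, I, K, H

M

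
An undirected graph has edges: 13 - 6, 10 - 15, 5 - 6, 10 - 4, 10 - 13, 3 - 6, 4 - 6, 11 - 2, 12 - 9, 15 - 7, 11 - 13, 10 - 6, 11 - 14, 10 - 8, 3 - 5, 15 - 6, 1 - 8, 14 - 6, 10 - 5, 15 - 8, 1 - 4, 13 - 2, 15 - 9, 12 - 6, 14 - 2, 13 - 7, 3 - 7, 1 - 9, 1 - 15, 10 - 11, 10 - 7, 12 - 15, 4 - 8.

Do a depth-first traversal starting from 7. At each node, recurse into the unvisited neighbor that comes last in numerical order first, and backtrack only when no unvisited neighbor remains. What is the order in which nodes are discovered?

Visit 7
7 → 15
15 → 12
12 → 9
9 → 1
1 → 8
8 → 10
10 → 13
13 → 11
11 → 14
14 → 6
6 → 5
5 → 3
6 → 4
14 → 2

7, 15, 12, 9, 1, 8, 10, 13, 11, 14, 6, 5, 3, 4, 2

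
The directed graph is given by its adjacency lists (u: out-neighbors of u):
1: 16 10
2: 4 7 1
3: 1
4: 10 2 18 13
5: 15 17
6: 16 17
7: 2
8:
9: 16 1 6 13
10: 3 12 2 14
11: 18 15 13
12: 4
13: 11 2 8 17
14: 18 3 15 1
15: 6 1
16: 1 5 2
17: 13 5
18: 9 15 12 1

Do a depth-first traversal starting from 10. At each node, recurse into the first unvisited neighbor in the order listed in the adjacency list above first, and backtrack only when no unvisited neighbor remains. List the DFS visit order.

Visit 10
10 → 3
3 → 1
1 → 16
16 → 5
5 → 15
15 → 6
6 → 17
17 → 13
13 → 11
11 → 18
18 → 9
18 → 12
12 → 4
4 → 2
2 → 7
13 → 8
10 → 14

10, 3, 1, 16, 5, 15, 6, 17, 13, 11, 18, 9, 12, 4, 2, 7, 8, 14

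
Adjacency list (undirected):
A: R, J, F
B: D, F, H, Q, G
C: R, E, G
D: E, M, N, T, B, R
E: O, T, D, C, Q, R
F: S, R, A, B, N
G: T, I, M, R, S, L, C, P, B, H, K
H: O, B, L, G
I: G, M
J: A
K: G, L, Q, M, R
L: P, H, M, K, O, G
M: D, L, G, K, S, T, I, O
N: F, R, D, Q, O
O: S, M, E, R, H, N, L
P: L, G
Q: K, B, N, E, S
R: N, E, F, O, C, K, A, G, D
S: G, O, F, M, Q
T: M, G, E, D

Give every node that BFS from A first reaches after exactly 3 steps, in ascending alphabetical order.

Level 0: A
Level 1: F, J, R
Level 2: B, C, D, E, G, K, N, O, S
Level 3: H, I, L, M, P, Q, T

H, I, L, M, P, Q, T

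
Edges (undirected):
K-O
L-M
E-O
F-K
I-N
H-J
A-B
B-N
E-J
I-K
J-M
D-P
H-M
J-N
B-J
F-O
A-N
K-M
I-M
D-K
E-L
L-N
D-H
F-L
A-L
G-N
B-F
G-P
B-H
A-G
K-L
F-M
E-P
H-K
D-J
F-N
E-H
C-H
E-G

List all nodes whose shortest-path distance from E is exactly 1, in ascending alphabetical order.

G, H, J, L, O, P

Level 0: E
Level 1: G, H, J, L, O, P
Level 2: A, B, C, D, F, K, M, N
Level 3: I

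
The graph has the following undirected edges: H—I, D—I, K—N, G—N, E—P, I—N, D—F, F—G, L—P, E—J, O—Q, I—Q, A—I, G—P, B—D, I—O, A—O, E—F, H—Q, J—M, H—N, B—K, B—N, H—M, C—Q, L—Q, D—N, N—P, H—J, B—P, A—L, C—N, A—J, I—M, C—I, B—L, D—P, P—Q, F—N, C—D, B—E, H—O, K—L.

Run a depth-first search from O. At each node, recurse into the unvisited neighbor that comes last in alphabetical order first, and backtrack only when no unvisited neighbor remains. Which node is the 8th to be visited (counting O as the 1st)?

Visit O
O → Q
Q → P
P → N
N → K
K → L
L → B
B → E
E → J
J → M
M → I
I → H
I → D
D → F
F → G
D → C
I → A

Visit order: O, Q, P, N, K, L, B, E, J, M, I, H, D, F, G, C, A

E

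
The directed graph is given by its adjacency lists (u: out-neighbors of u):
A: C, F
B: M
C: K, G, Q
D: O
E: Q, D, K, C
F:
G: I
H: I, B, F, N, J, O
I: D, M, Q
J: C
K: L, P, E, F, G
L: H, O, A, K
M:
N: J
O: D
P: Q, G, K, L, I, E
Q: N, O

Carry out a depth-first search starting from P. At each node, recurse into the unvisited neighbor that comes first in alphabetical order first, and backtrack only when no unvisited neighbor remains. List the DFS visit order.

Visit P
P → E
E → C
C → G
G → I
I → D
D → O
I → M
I → Q
Q → N
N → J
C → K
K → F
K → L
L → A
L → H
H → B

P -> E -> C -> G -> I -> D -> O -> M -> Q -> N -> J -> K -> F -> L -> A -> H -> B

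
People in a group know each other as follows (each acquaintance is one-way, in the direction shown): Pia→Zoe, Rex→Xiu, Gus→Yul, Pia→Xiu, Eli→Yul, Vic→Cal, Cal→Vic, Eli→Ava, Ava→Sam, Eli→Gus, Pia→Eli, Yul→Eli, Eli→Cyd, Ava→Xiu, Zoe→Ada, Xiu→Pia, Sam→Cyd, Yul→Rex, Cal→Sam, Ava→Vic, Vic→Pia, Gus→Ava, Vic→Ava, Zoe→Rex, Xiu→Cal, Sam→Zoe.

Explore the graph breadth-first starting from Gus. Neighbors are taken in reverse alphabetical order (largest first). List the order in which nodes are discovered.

Visit Gus; enqueue Yul, Ava → queue [Yul, Ava]
Visit Yul; enqueue Rex, Eli → queue [Ava, Rex, Eli]
Visit Ava; enqueue Xiu, Vic, Sam → queue [Rex, Eli, Xiu, Vic, Sam]
Visit Rex → queue [Eli, Xiu, Vic, Sam]
Visit Eli; enqueue Cyd → queue [Xiu, Vic, Sam, Cyd]
Visit Xiu; enqueue Pia, Cal → queue [Vic, Sam, Cyd, Pia, Cal]
Visit Vic → queue [Sam, Cyd, Pia, Cal]
Visit Sam; enqueue Zoe → queue [Cyd, Pia, Cal, Zoe]
Visit Cyd → queue [Pia, Cal, Zoe]
Visit Pia → queue [Cal, Zoe]
Visit Cal → queue [Zoe]
Visit Zoe; enqueue Ada → queue [Ada]
Visit Ada → queue []

Gus -> Yul -> Ava -> Rex -> Eli -> Xiu -> Vic -> Sam -> Cyd -> Pia -> Cal -> Zoe -> Ada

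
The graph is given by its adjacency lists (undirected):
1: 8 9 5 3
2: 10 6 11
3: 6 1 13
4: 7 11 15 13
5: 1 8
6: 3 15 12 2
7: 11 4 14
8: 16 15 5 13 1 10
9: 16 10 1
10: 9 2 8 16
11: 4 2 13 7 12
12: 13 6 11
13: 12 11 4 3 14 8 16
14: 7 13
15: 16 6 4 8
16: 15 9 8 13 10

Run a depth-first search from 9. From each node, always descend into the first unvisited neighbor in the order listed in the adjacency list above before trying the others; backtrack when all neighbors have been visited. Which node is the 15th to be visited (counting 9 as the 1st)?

2

Visit 9
9 → 16
16 → 15
15 → 6
6 → 3
3 → 1
1 → 8
8 → 5
8 → 13
13 → 12
12 → 11
11 → 4
4 → 7
7 → 14
11 → 2
2 → 10

Visit order: 9, 16, 15, 6, 3, 1, 8, 5, 13, 12, 11, 4, 7, 14, 2, 10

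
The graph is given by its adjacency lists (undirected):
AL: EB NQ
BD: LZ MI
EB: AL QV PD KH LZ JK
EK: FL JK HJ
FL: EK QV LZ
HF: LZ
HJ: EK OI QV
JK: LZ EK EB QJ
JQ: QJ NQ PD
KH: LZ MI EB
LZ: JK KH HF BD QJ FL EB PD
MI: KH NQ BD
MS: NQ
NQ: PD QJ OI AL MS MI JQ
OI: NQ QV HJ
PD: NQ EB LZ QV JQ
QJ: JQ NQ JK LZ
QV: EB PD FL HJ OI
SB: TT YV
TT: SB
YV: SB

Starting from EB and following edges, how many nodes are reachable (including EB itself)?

18

BFS from EB visits: EB, QV, PD, LZ, KH, JK, AL, OI, HJ, FL, NQ, JQ, QJ, HF, BD, MI, EK, MS
Reachable nodes: 18 of 21 total.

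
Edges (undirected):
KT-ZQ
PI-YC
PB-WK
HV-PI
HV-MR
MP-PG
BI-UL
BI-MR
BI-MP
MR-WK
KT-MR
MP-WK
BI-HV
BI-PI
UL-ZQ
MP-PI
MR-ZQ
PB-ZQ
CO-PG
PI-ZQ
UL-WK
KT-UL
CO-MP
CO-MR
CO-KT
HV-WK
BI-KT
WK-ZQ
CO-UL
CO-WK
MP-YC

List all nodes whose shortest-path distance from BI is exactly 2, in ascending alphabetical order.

Level 0: BI
Level 1: HV, KT, MP, MR, PI, UL
Level 2: CO, PG, WK, YC, ZQ
Level 3: PB

CO, PG, WK, YC, ZQ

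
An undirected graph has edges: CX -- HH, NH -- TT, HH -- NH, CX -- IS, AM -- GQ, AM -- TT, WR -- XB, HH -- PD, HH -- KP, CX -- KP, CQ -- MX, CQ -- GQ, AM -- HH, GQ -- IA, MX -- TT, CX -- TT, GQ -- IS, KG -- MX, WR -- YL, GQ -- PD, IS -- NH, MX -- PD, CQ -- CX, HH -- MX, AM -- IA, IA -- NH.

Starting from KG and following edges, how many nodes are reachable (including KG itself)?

13

BFS from KG visits: KG, MX, TT, PD, HH, CQ, NH, CX, AM, GQ, KP, IS, IA
Reachable nodes: 13 of 16 total.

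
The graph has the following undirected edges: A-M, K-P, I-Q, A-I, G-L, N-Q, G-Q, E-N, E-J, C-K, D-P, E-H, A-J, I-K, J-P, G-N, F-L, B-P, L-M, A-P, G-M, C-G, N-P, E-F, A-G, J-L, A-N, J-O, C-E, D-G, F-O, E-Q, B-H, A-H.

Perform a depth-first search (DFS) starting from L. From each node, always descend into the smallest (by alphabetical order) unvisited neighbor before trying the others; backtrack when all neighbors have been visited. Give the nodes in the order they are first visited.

Visit L
L → F
F → E
E → C
C → G
G → A
A → H
H → B
B → P
P → D
P → J
J → O
P → K
K → I
I → Q
Q → N
A → M

L, F, E, C, G, A, H, B, P, D, J, O, K, I, Q, N, M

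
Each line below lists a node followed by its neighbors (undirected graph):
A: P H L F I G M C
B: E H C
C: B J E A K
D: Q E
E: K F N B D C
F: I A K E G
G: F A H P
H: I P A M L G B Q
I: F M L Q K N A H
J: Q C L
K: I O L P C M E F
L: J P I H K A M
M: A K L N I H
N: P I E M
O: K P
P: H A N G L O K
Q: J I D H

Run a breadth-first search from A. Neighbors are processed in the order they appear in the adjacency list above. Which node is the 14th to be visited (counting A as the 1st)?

Q

Visit A; enqueue P, H, L, F, I, G, M, C → queue [P, H, L, F, I, G, M, C]
Visit P; enqueue N, O, K → queue [H, L, F, I, G, M, C, N, O, K]
Visit H; enqueue B, Q → queue [L, F, I, G, M, C, N, O, K, B, Q]
Visit L; enqueue J → queue [F, I, G, M, C, N, O, K, B, Q, J]
Visit F; enqueue E → queue [I, G, M, C, N, O, K, B, Q, J, E]
Visit I → queue [G, M, C, N, O, K, B, Q, J, E]
Visit G → queue [M, C, N, O, K, B, Q, J, E]
Visit M → queue [C, N, O, K, B, Q, J, E]
Visit C → queue [N, O, K, B, Q, J, E]
Visit N → queue [O, K, B, Q, J, E]
Visit O → queue [K, B, Q, J, E]
Visit K → queue [B, Q, J, E]
Visit B → queue [Q, J, E]
Visit Q; enqueue D → queue [J, E, D]
Visit J → queue [E, D]
Visit E → queue [D]
Visit D → queue []

Visit order: A, P, H, L, F, I, G, M, C, N, O, K, B, Q, J, E, D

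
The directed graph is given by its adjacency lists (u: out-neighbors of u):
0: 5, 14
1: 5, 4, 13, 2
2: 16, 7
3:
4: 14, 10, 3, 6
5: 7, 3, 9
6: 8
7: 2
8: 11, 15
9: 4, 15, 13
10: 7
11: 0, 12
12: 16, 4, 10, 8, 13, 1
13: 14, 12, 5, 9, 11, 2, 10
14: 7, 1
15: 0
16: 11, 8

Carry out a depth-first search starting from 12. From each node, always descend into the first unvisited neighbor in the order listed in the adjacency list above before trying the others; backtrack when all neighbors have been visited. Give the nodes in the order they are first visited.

12, 16, 11, 0, 5, 7, 2, 3, 9, 4, 14, 1, 13, 10, 6, 8, 15

Visit 12
12 → 16
16 → 11
11 → 0
0 → 5
5 → 7
7 → 2
5 → 3
5 → 9
9 → 4
4 → 14
14 → 1
1 → 13
13 → 10
4 → 6
6 → 8
8 → 15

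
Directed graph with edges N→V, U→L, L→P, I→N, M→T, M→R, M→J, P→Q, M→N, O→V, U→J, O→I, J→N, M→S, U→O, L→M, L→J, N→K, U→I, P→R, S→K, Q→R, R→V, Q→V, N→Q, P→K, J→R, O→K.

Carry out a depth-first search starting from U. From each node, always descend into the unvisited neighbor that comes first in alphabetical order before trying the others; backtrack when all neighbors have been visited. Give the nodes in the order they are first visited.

Visit U
U → I
I → N
N → K
N → Q
Q → R
R → V
U → J
U → L
L → M
M → S
M → T
L → P
U → O

U, I, N, K, Q, R, V, J, L, M, S, T, P, O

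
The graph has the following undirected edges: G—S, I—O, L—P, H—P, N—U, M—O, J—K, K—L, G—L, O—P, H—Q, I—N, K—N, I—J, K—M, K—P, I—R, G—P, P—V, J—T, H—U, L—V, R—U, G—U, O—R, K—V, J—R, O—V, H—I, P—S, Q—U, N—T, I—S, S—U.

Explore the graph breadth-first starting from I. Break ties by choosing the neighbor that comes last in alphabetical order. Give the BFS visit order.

Visit I; enqueue S, R, O, N, J, H → queue [S, R, O, N, J, H]
Visit S; enqueue U, P, G → queue [R, O, N, J, H, U, P, G]
Visit R → queue [O, N, J, H, U, P, G]
Visit O; enqueue V, M → queue [N, J, H, U, P, G, V, M]
Visit N; enqueue T, K → queue [J, H, U, P, G, V, M, T, K]
Visit J → queue [H, U, P, G, V, M, T, K]
Visit H; enqueue Q → queue [U, P, G, V, M, T, K, Q]
Visit U → queue [P, G, V, M, T, K, Q]
Visit P; enqueue L → queue [G, V, M, T, K, Q, L]
Visit G → queue [V, M, T, K, Q, L]
Visit V → queue [M, T, K, Q, L]
Visit M → queue [T, K, Q, L]
Visit T → queue [K, Q, L]
Visit K → queue [Q, L]
Visit Q → queue [L]
Visit L → queue []

I → S → R → O → N → J → H → U → P → G → V → M → T → K → Q → L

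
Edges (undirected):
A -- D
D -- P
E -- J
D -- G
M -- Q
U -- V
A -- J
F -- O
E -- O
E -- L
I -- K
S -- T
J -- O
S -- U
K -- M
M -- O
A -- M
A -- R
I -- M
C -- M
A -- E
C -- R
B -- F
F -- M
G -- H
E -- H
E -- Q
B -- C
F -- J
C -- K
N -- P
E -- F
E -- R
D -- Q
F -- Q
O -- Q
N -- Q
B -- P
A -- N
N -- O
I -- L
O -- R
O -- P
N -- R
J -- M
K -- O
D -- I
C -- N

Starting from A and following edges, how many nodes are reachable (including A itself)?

18

BFS from A visits: A, R, N, M, J, E, D, O, C, Q, P, K, I, F, L, H, G, B
Reachable nodes: 18 of 22 total.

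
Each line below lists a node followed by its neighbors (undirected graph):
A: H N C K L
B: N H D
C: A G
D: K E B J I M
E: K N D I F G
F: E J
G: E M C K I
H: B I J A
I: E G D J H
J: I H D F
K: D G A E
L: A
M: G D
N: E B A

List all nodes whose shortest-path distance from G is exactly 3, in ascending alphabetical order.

Level 0: G
Level 1: C, E, I, K, M
Level 2: A, D, F, H, J, N
Level 3: B, L

B, L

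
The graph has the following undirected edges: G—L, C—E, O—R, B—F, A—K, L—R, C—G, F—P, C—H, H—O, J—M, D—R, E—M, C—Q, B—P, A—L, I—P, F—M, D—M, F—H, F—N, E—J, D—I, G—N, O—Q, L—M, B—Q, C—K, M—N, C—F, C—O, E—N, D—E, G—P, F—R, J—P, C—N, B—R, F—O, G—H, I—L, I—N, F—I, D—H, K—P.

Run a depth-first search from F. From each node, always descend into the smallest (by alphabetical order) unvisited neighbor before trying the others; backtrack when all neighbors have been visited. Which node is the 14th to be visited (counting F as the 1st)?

Visit F
F → B
B → P
P → G
G → C
C → E
E → D
D → H
H → O
O → Q
O → R
R → L
L → A
A → K
L → I
I → N
N → M
M → J

Visit order: F, B, P, G, C, E, D, H, O, Q, R, L, A, K, I, N, M, J

K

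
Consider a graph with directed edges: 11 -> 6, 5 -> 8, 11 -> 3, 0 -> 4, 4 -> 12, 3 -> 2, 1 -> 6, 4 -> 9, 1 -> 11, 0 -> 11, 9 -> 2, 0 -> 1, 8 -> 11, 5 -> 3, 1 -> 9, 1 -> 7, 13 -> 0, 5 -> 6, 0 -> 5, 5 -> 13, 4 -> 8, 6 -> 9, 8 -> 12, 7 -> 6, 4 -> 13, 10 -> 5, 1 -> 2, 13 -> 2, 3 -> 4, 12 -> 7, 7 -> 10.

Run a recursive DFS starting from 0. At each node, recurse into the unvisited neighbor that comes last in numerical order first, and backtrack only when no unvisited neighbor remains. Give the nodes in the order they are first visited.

Visit 0
0 → 11
11 → 6
6 → 9
9 → 2
11 → 3
3 → 4
4 → 13
4 → 12
12 → 7
7 → 10
10 → 5
5 → 8
0 → 1

0, 11, 6, 9, 2, 3, 4, 13, 12, 7, 10, 5, 8, 1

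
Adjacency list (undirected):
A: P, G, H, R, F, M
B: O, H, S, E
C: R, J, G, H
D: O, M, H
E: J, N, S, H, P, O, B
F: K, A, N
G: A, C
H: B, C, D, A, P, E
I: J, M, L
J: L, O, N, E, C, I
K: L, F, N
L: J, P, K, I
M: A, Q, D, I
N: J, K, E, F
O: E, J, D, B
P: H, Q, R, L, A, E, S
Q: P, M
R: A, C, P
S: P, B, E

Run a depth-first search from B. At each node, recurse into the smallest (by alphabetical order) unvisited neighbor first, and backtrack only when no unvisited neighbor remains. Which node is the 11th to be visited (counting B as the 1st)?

Visit B
B → E
E → H
H → A
A → F
F → K
K → L
L → I
I → J
J → C
C → G
C → R
R → P
P → Q
Q → M
M → D
D → O
P → S
J → N

Visit order: B, E, H, A, F, K, L, I, J, C, G, R, P, Q, M, D, O, S, N

G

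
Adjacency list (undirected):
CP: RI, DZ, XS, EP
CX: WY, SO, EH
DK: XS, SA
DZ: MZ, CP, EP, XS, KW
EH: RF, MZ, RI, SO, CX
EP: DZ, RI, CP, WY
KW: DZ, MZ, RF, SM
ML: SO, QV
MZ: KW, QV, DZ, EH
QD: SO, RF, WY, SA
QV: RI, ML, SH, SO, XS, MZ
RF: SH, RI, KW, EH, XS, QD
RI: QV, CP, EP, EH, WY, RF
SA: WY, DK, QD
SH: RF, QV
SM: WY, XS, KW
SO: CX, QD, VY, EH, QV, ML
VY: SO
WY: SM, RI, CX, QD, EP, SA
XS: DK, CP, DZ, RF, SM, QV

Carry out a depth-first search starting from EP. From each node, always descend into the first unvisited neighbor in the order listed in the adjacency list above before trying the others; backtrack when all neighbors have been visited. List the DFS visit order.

Visit EP
EP → DZ
DZ → MZ
MZ → KW
KW → RF
RF → SH
SH → QV
QV → RI
RI → CP
CP → XS
XS → DK
DK → SA
SA → WY
WY → SM
WY → CX
CX → SO
SO → QD
SO → VY
SO → EH
SO → ML

EP -> DZ -> MZ -> KW -> RF -> SH -> QV -> RI -> CP -> XS -> DK -> SA -> WY -> SM -> CX -> SO -> QD -> VY -> EH -> ML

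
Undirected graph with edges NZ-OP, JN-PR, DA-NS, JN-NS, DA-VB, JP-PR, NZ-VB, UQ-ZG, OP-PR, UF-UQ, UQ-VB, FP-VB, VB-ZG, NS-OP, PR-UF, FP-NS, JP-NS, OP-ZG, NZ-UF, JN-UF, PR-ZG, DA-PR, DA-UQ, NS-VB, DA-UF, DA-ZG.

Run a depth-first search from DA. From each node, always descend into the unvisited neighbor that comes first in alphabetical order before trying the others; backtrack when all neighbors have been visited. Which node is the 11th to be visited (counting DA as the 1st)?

Visit DA
DA → NS
NS → FP
FP → VB
VB → NZ
NZ → OP
OP → PR
PR → JN
JN → UF
UF → UQ
UQ → ZG
PR → JP

Visit order: DA, NS, FP, VB, NZ, OP, PR, JN, UF, UQ, ZG, JP

ZG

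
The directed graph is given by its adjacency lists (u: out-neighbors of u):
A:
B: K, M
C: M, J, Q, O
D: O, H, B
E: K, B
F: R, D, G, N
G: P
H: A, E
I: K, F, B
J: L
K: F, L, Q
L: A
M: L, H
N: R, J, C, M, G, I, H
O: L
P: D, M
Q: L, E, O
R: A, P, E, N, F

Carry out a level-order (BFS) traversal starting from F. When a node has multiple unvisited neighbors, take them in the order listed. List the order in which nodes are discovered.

Visit F; enqueue R, D, G, N → queue [R, D, G, N]
Visit R; enqueue A, P, E → queue [D, G, N, A, P, E]
Visit D; enqueue O, H, B → queue [G, N, A, P, E, O, H, B]
Visit G → queue [N, A, P, E, O, H, B]
Visit N; enqueue J, C, M, I → queue [A, P, E, O, H, B, J, C, M, I]
Visit A → queue [P, E, O, H, B, J, C, M, I]
Visit P → queue [E, O, H, B, J, C, M, I]
Visit E; enqueue K → queue [O, H, B, J, C, M, I, K]
Visit O; enqueue L → queue [H, B, J, C, M, I, K, L]
Visit H → queue [B, J, C, M, I, K, L]
Visit B → queue [J, C, M, I, K, L]
Visit J → queue [C, M, I, K, L]
Visit C; enqueue Q → queue [M, I, K, L, Q]
Visit M → queue [I, K, L, Q]
Visit I → queue [K, L, Q]
Visit K → queue [L, Q]
Visit L → queue [Q]
Visit Q → queue []

F -> R -> D -> G -> N -> A -> P -> E -> O -> H -> B -> J -> C -> M -> I -> K -> L -> Q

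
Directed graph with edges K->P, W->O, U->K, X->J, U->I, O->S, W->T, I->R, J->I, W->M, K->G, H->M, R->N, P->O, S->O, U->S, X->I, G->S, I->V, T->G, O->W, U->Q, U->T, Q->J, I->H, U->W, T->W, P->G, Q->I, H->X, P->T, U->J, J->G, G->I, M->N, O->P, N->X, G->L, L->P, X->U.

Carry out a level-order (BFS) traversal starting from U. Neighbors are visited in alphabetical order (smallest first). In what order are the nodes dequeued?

U I J K Q S T W H R V G P O M X N L

Visit U; enqueue I, J, K, Q, S, T, W → queue [I, J, K, Q, S, T, W]
Visit I; enqueue H, R, V → queue [J, K, Q, S, T, W, H, R, V]
Visit J; enqueue G → queue [K, Q, S, T, W, H, R, V, G]
Visit K; enqueue P → queue [Q, S, T, W, H, R, V, G, P]
Visit Q → queue [S, T, W, H, R, V, G, P]
Visit S; enqueue O → queue [T, W, H, R, V, G, P, O]
Visit T → queue [W, H, R, V, G, P, O]
Visit W; enqueue M → queue [H, R, V, G, P, O, M]
Visit H; enqueue X → queue [R, V, G, P, O, M, X]
Visit R; enqueue N → queue [V, G, P, O, M, X, N]
Visit V → queue [G, P, O, M, X, N]
Visit G; enqueue L → queue [P, O, M, X, N, L]
Visit P → queue [O, M, X, N, L]
Visit O → queue [M, X, N, L]
Visit M → queue [X, N, L]
Visit X → queue [N, L]
Visit N → queue [L]
Visit L → queue []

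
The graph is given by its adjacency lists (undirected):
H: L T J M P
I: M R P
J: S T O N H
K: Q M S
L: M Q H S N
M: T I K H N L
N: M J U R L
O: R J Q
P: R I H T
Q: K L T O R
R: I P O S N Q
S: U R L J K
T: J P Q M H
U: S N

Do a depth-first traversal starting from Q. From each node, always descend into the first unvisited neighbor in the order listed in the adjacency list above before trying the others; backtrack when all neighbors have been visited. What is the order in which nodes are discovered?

Visit Q
Q → K
K → M
M → T
T → J
J → S
S → U
U → N
N → R
R → I
I → P
P → H
H → L
R → O

Q → K → M → T → J → S → U → N → R → I → P → H → L → O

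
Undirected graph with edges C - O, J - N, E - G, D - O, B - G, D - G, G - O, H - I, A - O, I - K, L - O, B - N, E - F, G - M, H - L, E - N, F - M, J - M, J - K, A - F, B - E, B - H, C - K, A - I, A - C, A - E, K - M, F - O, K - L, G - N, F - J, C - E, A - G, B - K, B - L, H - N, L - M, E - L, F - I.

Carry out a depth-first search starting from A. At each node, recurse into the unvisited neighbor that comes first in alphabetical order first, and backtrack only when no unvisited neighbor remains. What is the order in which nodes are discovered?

Visit A
A → C
C → E
E → B
B → G
G → D
D → O
O → F
F → I
I → H
H → L
L → K
K → J
J → M
J → N

A, C, E, B, G, D, O, F, I, H, L, K, J, M, N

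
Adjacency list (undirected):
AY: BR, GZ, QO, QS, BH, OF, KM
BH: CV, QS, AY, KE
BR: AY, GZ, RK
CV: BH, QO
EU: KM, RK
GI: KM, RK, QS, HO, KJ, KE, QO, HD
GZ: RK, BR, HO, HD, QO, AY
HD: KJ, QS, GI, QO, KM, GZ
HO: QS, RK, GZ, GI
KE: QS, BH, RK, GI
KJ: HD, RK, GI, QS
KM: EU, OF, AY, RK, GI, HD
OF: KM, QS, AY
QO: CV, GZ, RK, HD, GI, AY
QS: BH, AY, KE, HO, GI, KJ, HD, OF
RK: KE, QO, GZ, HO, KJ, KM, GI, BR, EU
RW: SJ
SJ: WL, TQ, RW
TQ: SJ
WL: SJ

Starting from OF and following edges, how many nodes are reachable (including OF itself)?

BFS from OF visits: OF, KM, QS, AY, EU, RK, GI, HD, BH, KE, HO, KJ, BR, GZ, QO, CV
Reachable nodes: 16 of 20 total.

16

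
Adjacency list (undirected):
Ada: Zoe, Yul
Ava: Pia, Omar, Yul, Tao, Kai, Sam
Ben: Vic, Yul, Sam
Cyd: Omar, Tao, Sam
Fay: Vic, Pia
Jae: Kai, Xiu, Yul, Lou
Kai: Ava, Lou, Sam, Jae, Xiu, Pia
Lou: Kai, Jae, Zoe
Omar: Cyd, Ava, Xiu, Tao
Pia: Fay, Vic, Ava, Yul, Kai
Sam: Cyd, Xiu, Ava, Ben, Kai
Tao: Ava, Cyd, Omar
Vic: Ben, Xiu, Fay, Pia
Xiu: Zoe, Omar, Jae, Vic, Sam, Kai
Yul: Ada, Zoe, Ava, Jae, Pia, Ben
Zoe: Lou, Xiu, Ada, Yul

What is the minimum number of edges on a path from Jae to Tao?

3

Level 0: Jae
Level 1: Kai, Lou, Xiu, Yul
Level 2: Ada, Ava, Ben, Omar, Pia, Sam, Vic, Zoe
Level 3: Cyd, Fay, Tao
Tao first appears at level 3.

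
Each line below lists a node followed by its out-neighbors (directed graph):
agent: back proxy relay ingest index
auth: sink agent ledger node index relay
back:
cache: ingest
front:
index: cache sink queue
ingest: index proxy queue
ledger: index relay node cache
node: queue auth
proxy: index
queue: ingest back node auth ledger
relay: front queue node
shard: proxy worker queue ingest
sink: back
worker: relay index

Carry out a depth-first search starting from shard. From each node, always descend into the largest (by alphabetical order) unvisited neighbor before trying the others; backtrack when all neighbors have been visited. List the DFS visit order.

shard -> worker -> relay -> queue -> node -> auth -> sink -> back -> ledger -> index -> cache -> ingest -> proxy -> agent -> front

Visit shard
shard → worker
worker → relay
relay → queue
queue → node
node → auth
auth → sink
sink → back
auth → ledger
ledger → index
index → cache
cache → ingest
ingest → proxy
auth → agent
relay → front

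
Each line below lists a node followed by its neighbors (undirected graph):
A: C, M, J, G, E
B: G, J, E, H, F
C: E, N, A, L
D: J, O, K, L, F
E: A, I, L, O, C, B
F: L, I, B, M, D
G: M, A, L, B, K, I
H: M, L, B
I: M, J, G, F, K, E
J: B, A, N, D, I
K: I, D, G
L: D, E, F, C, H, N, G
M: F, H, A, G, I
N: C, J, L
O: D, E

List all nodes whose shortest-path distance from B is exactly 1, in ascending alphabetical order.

E, F, G, H, J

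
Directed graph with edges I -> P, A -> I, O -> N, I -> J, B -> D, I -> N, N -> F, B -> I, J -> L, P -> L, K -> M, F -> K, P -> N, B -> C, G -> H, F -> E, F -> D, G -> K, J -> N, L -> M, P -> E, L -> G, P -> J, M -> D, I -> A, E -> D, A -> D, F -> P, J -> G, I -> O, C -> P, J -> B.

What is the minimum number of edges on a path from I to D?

Level 0: I
Level 1: A, J, N, O, P
Level 2: B, D, E, F, G, L
Level 3: C, H, K, M
D first appears at level 2.

2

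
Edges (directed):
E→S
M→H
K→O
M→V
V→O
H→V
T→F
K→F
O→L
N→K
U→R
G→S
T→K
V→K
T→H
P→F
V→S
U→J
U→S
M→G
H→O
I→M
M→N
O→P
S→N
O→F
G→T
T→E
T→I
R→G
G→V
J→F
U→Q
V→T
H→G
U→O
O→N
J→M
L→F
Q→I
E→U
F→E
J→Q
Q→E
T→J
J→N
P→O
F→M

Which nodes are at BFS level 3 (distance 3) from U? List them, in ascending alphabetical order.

H, K, T, V

Level 0: U
Level 1: J, O, Q, R, S
Level 2: E, F, G, I, L, M, N, P
Level 3: H, K, T, V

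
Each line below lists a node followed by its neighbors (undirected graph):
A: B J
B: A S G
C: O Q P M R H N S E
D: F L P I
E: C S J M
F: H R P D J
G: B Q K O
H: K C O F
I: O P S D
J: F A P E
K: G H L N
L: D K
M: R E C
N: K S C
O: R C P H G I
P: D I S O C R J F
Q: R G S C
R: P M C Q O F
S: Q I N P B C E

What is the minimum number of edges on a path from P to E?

Level 0: P
Level 1: C, D, F, I, J, O, R, S
Level 2: A, B, E, G, H, L, M, N, Q
Level 3: K
E first appears at level 2.

2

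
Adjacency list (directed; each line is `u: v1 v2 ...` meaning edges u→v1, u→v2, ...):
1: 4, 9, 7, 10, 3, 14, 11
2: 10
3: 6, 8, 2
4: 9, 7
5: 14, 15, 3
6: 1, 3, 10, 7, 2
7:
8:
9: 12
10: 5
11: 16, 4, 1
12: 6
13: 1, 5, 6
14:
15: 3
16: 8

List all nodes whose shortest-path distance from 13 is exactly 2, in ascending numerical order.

2, 3, 4, 7, 9, 10, 11, 14, 15

Level 0: 13
Level 1: 1, 5, 6
Level 2: 2, 3, 4, 7, 9, 10, 11, 14, 15
Level 3: 8, 12, 16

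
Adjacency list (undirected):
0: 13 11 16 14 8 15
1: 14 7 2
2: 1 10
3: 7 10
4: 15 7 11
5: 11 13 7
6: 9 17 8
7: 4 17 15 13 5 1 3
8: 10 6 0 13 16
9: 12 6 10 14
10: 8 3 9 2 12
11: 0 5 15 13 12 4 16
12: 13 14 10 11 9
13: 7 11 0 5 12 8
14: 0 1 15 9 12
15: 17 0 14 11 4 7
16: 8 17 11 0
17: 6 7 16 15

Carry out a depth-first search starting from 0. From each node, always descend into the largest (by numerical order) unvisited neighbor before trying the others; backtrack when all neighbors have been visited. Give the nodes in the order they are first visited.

Visit 0
0 → 16
16 → 17
17 → 15
15 → 14
14 → 12
12 → 13
13 → 11
11 → 5
5 → 7
7 → 4
7 → 3
3 → 10
10 → 9
9 → 6
6 → 8
10 → 2
2 → 1

0, 16, 17, 15, 14, 12, 13, 11, 5, 7, 4, 3, 10, 9, 6, 8, 2, 1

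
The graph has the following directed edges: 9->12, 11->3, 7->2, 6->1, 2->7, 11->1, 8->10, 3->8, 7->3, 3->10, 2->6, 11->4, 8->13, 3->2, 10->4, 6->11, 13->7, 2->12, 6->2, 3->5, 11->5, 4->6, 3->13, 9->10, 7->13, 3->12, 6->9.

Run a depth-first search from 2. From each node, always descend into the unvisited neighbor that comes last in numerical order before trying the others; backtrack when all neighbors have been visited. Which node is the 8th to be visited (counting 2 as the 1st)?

Visit 2
2 → 12
2 → 7
7 → 13
7 → 3
3 → 10
10 → 4
4 → 6
6 → 11
11 → 5
11 → 1
6 → 9
3 → 8

Visit order: 2, 12, 7, 13, 3, 10, 4, 6, 11, 5, 1, 9, 8

6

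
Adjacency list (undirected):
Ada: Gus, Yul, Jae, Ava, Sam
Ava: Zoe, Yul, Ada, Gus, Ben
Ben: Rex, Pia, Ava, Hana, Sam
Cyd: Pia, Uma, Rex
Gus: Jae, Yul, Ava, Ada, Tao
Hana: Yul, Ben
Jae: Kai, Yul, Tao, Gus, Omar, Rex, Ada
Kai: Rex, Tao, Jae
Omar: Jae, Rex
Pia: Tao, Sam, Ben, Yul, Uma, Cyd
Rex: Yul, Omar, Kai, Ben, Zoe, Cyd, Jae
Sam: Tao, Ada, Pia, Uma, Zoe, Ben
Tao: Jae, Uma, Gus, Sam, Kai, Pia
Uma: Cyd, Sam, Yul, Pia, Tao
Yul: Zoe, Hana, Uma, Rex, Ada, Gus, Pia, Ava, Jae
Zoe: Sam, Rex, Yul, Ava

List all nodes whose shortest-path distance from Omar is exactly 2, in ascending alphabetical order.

Level 0: Omar
Level 1: Jae, Rex
Level 2: Ada, Ben, Cyd, Gus, Kai, Tao, Yul, Zoe
Level 3: Ava, Hana, Pia, Sam, Uma

Ada, Ben, Cyd, Gus, Kai, Tao, Yul, Zoe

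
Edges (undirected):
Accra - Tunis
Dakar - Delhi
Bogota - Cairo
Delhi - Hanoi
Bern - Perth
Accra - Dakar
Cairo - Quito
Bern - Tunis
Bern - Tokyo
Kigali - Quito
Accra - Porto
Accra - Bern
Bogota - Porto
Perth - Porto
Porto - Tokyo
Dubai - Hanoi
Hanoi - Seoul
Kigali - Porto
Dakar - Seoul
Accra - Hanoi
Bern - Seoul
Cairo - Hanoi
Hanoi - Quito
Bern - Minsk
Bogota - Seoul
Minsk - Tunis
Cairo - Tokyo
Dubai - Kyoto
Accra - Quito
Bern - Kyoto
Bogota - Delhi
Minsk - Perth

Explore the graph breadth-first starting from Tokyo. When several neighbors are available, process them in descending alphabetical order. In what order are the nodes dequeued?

Tokyo, Porto, Cairo, Bern, Perth, Kigali, Bogota, Accra, Quito, Hanoi, Tunis, Seoul, Minsk, Kyoto, Delhi, Dakar, Dubai

Visit Tokyo; enqueue Porto, Cairo, Bern → queue [Porto, Cairo, Bern]
Visit Porto; enqueue Perth, Kigali, Bogota, Accra → queue [Cairo, Bern, Perth, Kigali, Bogota, Accra]
Visit Cairo; enqueue Quito, Hanoi → queue [Bern, Perth, Kigali, Bogota, Accra, Quito, Hanoi]
Visit Bern; enqueue Tunis, Seoul, Minsk, Kyoto → queue [Perth, Kigali, Bogota, Accra, Quito, Hanoi, Tunis, Seoul, Minsk, Kyoto]
Visit Perth → queue [Kigali, Bogota, Accra, Quito, Hanoi, Tunis, Seoul, Minsk, Kyoto]
Visit Kigali → queue [Bogota, Accra, Quito, Hanoi, Tunis, Seoul, Minsk, Kyoto]
Visit Bogota; enqueue Delhi → queue [Accra, Quito, Hanoi, Tunis, Seoul, Minsk, Kyoto, Delhi]
Visit Accra; enqueue Dakar → queue [Quito, Hanoi, Tunis, Seoul, Minsk, Kyoto, Delhi, Dakar]
Visit Quito → queue [Hanoi, Tunis, Seoul, Minsk, Kyoto, Delhi, Dakar]
Visit Hanoi; enqueue Dubai → queue [Tunis, Seoul, Minsk, Kyoto, Delhi, Dakar, Dubai]
Visit Tunis → queue [Seoul, Minsk, Kyoto, Delhi, Dakar, Dubai]
Visit Seoul → queue [Minsk, Kyoto, Delhi, Dakar, Dubai]
Visit Minsk → queue [Kyoto, Delhi, Dakar, Dubai]
Visit Kyoto → queue [Delhi, Dakar, Dubai]
Visit Delhi → queue [Dakar, Dubai]
Visit Dakar → queue [Dubai]
Visit Dubai → queue []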